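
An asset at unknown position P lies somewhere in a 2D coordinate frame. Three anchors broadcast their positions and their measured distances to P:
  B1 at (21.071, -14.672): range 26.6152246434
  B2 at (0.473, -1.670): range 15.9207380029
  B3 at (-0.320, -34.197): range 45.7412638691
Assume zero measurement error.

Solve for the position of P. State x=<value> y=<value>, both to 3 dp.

eq1: (x − 21.071)² + (y + 14.672)² = 26.6152246434²
eq2: (x − 0.473)² + (y + 1.670)² = 15.9207380029²
eq3: (x + 0.320)² + (y + 34.197)² = 45.7412638691²
eq3−eq2, eq3−eq1 (x²,y² cancel):
  1.586·x + 65.054·y = 672.268742
  42.782·x + 39.050·y = 873.610454
det = 1.586·39.050 − 65.054·42.782 = -2721.206928
x = (672.268742·39.050 − 65.054·873.610454) / -2721.206928 = 11.237572
y = (1.586·873.610454 − 672.268742·42.782) / -2721.206928 = 10.060042

x=11.238 y=10.060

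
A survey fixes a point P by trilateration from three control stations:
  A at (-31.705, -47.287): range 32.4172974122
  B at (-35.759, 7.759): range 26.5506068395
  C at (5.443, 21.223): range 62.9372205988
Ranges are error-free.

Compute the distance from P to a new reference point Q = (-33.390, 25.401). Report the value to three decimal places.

44.154

eq1: (x + 31.705)² + (y + 47.287)² = 32.4172974122²
eq2: (x + 35.759)² + (y − 7.759)² = 26.5506068395²
eq3: (x − 5.443)² + (y − 21.223)² = 62.9372205988²
eq3−eq2, eq3−eq1 (x²,y² cancel):
  -82.404·x − 26.928·y = 4115.025197
  -74.296·x − 137.020·y = 5671.437981
det = -82.404·-137.020 − -26.928·-74.296 = 9290.353392
x = (4115.025197·-137.020 − -26.928·5671.437981) / 9290.353392 = -44.252382
y = (-82.404·5671.437981 − 4115.025197·-74.296) / 9290.353392 = -17.396460
|P − Q| = √((-44.252382 − -33.390)² + (-17.396460 − 25.401)²) = 44.154433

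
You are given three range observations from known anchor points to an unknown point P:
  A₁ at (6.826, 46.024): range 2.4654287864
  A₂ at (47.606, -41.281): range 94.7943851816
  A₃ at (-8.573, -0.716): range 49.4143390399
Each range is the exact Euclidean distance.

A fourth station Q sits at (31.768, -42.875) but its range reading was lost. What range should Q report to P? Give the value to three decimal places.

eq1: (x − 6.826)² + (y − 46.024)² = 2.4654287864²
eq2: (x − 47.606)² + (y + 41.281)² = 94.7943851816²
eq3: (x + 8.573)² + (y + 0.716)² = 49.4143390399²
eq2−eq1, eq2−eq3 (x²,y² cancel):
  -81.560·x + 174.610·y = 7174.247778
  -112.358·x + 81.130·y = 2647.755347
det = -81.560·81.130 − 174.610·-112.358 = 13001.867580
x = (7174.247778·81.130 − 174.610·2647.755347) / 13001.867580 = 9.208074
y = (-81.560·2647.755347 − 7174.247778·-112.358) / 13001.867580 = 45.388341
|P − Q| = √((9.208074 − 31.768)² + (45.388341 − -42.875)²) = 91.100866

91.101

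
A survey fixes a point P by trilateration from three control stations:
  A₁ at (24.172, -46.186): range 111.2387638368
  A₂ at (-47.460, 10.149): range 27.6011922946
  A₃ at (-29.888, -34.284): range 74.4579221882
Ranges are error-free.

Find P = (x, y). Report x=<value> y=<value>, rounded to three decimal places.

eq1: (x − 24.172)² + (y + 46.186)² = 111.2387638368²
eq2: (x + 47.460)² + (y − 10.149)² = 27.6011922946²
eq3: (x + 29.888)² + (y + 34.284)² = 74.4579221882²
eq1−eq2, eq1−eq3 (x²,y² cancel):
  -143.264·x + 112.670·y = 11250.258385
  -108.120·x + 23.804·y = 6181.333423
det = -143.264·23.804 − 112.670·-108.120 = 8771.624144
x = (11250.258385·23.804 − 112.670·6181.333423) / 8771.624144 = -48.867767
y = (-143.264·6181.333423 − 11250.258385·-108.120) / 8771.624144 = 37.714268

x=-48.868 y=37.714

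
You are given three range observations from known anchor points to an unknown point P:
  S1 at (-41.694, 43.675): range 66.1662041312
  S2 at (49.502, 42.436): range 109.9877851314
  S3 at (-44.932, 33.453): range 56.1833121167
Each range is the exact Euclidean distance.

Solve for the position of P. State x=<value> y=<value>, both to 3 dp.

x=-39.309 y=-22.448

eq1: (x + 41.694)² + (y − 43.675)² = 66.1662041312²
eq2: (x − 49.502)² + (y − 42.436)² = 109.9877851314²
eq3: (x + 44.932)² + (y − 33.453)² = 56.1833121167²
eq2−eq3, eq2−eq1 (x²,y² cancel):
  -188.868·x − 17.966·y = 7827.474051
  -182.392·x + 2.478·y = 7113.979470
det = -188.868·2.478 − -17.966·-182.392 = -3744.869576
x = (7827.474051·2.478 − -17.966·7113.979470) / -3744.869576 = -39.308775
y = (-188.868·7113.979470 − 7827.474051·-182.392) / -3744.869576 = -22.448198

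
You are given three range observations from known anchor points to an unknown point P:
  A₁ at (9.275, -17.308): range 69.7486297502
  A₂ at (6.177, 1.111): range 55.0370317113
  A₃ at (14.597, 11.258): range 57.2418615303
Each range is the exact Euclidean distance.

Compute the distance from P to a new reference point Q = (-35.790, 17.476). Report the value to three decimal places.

16.719

eq1: (x − 9.275)² + (y + 17.308)² = 69.7486297502²
eq2: (x − 6.177)² + (y − 1.111)² = 55.0370317113²
eq3: (x − 14.597)² + (y − 11.258)² = 57.2418615303²
eq1−eq3, eq1−eq2 (x²,y² cancel):
  10.644·x + 57.132·y = 1542.463125
  -6.196·x + 36.838·y = 1489.593653
det = 10.644·36.838 − 57.132·-6.196 = 746.093544
x = (1542.463125·36.838 − 57.132·1489.593653) / 746.093544 = -37.907054
y = (10.644·1489.593653 − 1542.463125·-6.196) / 746.093544 = 34.060523
|P − Q| = √((-37.907054 − -35.790)² + (34.060523 − 17.476)²) = 16.719101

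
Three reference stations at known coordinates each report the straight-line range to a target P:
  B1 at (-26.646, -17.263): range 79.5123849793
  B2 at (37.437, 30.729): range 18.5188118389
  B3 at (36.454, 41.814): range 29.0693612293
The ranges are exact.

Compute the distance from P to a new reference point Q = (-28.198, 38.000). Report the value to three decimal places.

eq1: (x + 26.646)² + (y + 17.263)² = 79.5123849793²
eq2: (x − 37.437)² + (y − 30.729)² = 18.5188118389²
eq3: (x − 36.454)² + (y − 41.814)² = 29.0693612293²
eq3−eq2, eq3−eq1 (x²,y² cancel):
  1.966·x − 22.170·y = -229.422932
  -126.200·x − 118.154·y = -7546.475830
det = 1.966·-118.154 − -22.170·-126.200 = -3030.144764
x = (-229.422932·-118.154 − -22.170·-7546.475830) / -3030.144764 = 46.267800
y = (1.966·-7546.475830 − -229.422932·-126.200) / -3030.144764 = 14.451305
|P − Q| = √((46.267800 − -28.198)² + (14.451305 − 38.000)²) = 78.100553

78.101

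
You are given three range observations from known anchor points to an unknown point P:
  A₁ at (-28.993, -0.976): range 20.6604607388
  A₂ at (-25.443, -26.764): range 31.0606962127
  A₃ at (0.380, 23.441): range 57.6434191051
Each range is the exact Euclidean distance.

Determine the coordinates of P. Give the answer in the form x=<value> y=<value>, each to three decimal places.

x=-48.921 y=-6.428

eq1: (x + 28.993)² + (y + 0.976)² = 20.6604607388²
eq2: (x + 25.443)² + (y + 26.764)² = 31.0606962127²
eq3: (x − 0.380)² + (y − 23.441)² = 57.6434191051²
eq3−eq2, eq3−eq1 (x²,y² cancel):
  -51.646·x − 100.410·y = 3172.029981
  -58.746·x − 48.834·y = 3187.830872
det = -51.646·-48.834 − -100.410·-58.746 = -3376.605096
x = (3172.029981·-48.834 − -100.410·3187.830872) / -3376.605096 = -48.921085
y = (-51.646·3187.830872 − 3172.029981·-58.746) / -3376.605096 = -6.428161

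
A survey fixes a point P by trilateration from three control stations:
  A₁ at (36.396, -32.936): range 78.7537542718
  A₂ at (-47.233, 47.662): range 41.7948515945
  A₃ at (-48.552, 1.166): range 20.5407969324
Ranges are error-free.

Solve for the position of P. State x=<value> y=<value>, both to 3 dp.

eq1: (x − 36.396)² + (y + 32.936)² = 78.7537542718²
eq2: (x + 47.233)² + (y − 47.662)² = 41.7948515945²
eq3: (x + 48.552)² + (y − 1.166)² = 20.5407969324²
eq2−eq3, eq2−eq1 (x²,y² cancel):
  -2.638·x − 92.992·y = -819.080992
  167.258·x − 161.196·y = -6548.517813
det = -2.638·-161.196 − -92.992·167.258 = 15978.890984
x = (-819.080992·-161.196 − -92.992·-6548.517813) / 15978.890984 = -29.847327
y = (-2.638·-6548.517813 − -819.080992·167.258) / 15978.890984 = 9.654790

x=-29.847 y=9.655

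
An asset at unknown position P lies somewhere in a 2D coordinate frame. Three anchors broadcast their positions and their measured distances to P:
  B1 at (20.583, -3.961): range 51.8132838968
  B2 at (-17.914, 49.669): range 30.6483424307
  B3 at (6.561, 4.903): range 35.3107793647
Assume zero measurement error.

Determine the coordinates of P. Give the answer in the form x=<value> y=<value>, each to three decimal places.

x=-25.386 y=19.945

eq1: (x − 20.583)² + (y + 3.961)² = 51.8132838968²
eq2: (x + 17.914)² + (y − 49.669)² = 30.6483424307²
eq3: (x − 6.561)² + (y − 4.903)² = 35.3107793647²
eq3−eq1, eq3−eq2 (x²,y² cancel):
  28.044·x − 17.728·y = -1065.501969
  -48.950·x + 89.532·y = 3028.365073
det = 28.044·89.532 − -17.728·-48.950 = 1643.049808
x = (-1065.501969·89.532 − -17.728·3028.365073) / 1643.049808 = -25.385515
y = (28.044·3028.365073 − -1065.501969·-48.950) / 1643.049808 = 19.945317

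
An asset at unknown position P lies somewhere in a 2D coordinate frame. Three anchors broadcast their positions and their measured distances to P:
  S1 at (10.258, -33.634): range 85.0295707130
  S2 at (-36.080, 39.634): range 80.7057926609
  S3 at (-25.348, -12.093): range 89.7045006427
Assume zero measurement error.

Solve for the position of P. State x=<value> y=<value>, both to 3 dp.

x=44.497 y=44.197

eq1: (x − 10.258)² + (y + 33.634)² = 85.0295707130²
eq2: (x + 36.080)² + (y − 39.634)² = 80.7057926609²
eq3: (x + 25.348)² + (y + 12.093)² = 89.7045006427²
eq3−eq2, eq3−eq1 (x²,y² cancel):
  -21.464·x + 103.454·y = 3617.331070
  71.212·x − 43.082·y = 1264.580307
det = -21.464·-43.082 − 103.454·71.212 = -6442.454200
x = (3617.331070·-43.082 − 103.454·1264.580307) / -6442.454200 = 44.496668
y = (-21.464·1264.580307 − 3617.331070·71.212) / -6442.454200 = 44.197494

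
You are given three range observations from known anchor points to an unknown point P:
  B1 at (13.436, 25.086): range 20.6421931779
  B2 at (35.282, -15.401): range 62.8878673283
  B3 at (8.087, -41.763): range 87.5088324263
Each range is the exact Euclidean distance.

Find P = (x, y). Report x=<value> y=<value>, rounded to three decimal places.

x=18.293 y=45.149

eq1: (x − 13.436)² + (y − 25.086)² = 20.6421931779²
eq2: (x − 35.282)² + (y + 15.401)² = 62.8878673283²
eq3: (x − 8.087)² + (y + 41.763)² = 87.5088324263²
eq2−eq3, eq2−eq1 (x²,y² cancel):
  -54.390·x − 52.724·y = -3375.374483
  -43.692·x + 80.974·y = 2856.606885
det = -54.390·80.974 − -52.724·-43.692 = -6707.792868
x = (-3375.374483·80.974 − -52.724·2856.606885) / -6707.792868 = 18.293026
y = (-54.390·2856.606885 − -3375.374483·-43.692) / -6707.792868 = 45.148638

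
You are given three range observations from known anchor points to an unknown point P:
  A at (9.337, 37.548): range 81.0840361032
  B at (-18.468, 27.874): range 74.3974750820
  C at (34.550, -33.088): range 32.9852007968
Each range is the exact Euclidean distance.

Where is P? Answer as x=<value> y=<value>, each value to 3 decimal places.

x=3.186 y=-43.302

eq1: (x − 9.337)² + (y − 37.548)² = 81.0840361032²
eq2: (x + 18.468)² + (y − 27.874)² = 74.3974750820²
eq3: (x − 34.550)² + (y + 33.088)² = 32.9852007968²
eq1−eq3, eq1−eq2 (x²,y² cancel):
  50.426·x − 141.272·y = 6278.083810
  -55.610·x − 19.348·y = 660.631639
det = 50.426·-19.348 − -141.272·-55.610 = -8831.778168
x = (6278.083810·-19.348 − -141.272·660.631639) / -8831.778168 = 3.186177
y = (50.426·660.631639 − 6278.083810·-55.610) / -8831.778168 = -43.302407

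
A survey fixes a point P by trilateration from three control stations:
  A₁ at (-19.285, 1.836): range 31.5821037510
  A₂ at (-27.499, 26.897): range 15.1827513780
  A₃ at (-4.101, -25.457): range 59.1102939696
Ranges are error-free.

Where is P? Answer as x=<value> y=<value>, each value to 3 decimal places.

eq1: (x + 19.285)² + (y − 1.836)² = 31.5821037510²
eq2: (x + 27.499)² + (y − 26.897)² = 15.1827513780²
eq3: (x + 4.101)² + (y + 25.457)² = 59.1102939696²
eq1−eq3, eq1−eq2 (x²,y² cancel):
  30.368·x − 54.586·y = -2207.002647
  -16.428·x + 50.122·y = 1871.274827
det = 30.368·50.122 − -54.586·-16.428 = 625.366088
x = (-2207.002647·50.122 − -54.586·1871.274827) / 625.366088 = -13.550429
y = (30.368·1871.274827 − -2207.002647·-16.428) / 625.366088 = 32.893108

x=-13.550 y=32.893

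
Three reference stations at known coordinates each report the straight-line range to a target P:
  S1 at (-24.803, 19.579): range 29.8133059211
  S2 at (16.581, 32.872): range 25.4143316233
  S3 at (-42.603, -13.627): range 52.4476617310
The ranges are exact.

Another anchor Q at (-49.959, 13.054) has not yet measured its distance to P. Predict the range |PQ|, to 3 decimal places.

53.733

eq1: (x + 24.803)² + (y − 19.579)² = 29.8133059211²
eq2: (x − 16.581)² + (y − 32.872)² = 25.4143316233²
eq3: (x + 42.603)² + (y + 13.627)² = 52.4476617310²
eq1−eq2, eq1−eq3 (x²,y² cancel):
  82.768·x + 26.586·y = 599.916853
  -35.600·x − 66.412·y = -859.739323
det = 82.768·-66.412 − 26.586·-35.600 = -4550.326816
x = (599.916853·-66.412 − 26.586·-859.739323) / -4550.326816 = 3.732622
y = (82.768·-859.739323 − 599.916853·-35.600) / -4550.326816 = 10.944679
|P − Q| = √((3.732622 − -49.959)² + (10.944679 − 13.054)²) = 53.733039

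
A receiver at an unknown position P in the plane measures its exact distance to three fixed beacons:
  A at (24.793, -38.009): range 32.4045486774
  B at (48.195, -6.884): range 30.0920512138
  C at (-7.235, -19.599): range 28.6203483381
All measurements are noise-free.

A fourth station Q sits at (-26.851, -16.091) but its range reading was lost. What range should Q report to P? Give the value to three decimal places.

eq1: (x − 24.793)² + (y + 38.009)² = 32.4045486774²
eq2: (x − 48.195)² + (y + 6.884)² = 30.0920512138²
eq3: (x + 7.235)² + (y + 19.599)² = 28.6203483381²
eq3−eq2, eq3−eq1 (x²,y² cancel):
  110.860·x + 25.430·y = 1847.274248
  64.056·x − 36.820·y = 1391.980468
det = 110.860·-36.820 − 25.430·64.056 = -5710.809280
x = (1847.274248·-36.820 − 25.430·1391.980468) / -5710.809280 = 18.108590
y = (110.860·1391.980468 − 1847.274248·64.056) / -5710.809280 = -6.301376
|P − Q| = √((18.108590 − -26.851)² + (-6.301376 − -16.091)²) = 46.013057

46.013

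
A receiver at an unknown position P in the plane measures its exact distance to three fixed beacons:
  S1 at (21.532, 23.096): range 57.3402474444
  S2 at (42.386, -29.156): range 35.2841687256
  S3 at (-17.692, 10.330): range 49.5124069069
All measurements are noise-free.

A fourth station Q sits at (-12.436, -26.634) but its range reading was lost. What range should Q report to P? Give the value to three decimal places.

20.529

eq1: (x − 21.532)² + (y − 23.096)² = 57.3402474444²
eq2: (x − 42.386)² + (y + 29.156)² = 35.2841687256²
eq3: (x + 17.692)² + (y − 10.330)² = 49.5124069069²
eq3−eq2, eq3−eq1 (x²,y² cancel):
  120.156·x − 78.972·y = 3433.435443
  78.448·x + 25.532·y = -259.089063
det = 120.156·25.532 − -78.972·78.448 = 9263.018448
x = (3433.435443·25.532 − -78.972·-259.089063) / 9263.018448 = 7.254837
y = (120.156·-259.089063 − 3433.435443·78.448) / 9263.018448 = -32.438373
|P − Q| = √((7.254837 − -12.436)² + (-32.438373 − -26.634)²) = 20.528512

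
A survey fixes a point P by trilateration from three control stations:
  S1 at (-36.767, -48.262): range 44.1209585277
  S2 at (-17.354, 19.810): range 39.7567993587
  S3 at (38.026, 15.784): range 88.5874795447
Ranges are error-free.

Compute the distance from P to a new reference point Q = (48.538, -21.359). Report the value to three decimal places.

eq1: (x + 36.767)² + (y + 48.262)² = 44.1209585277²
eq2: (x + 17.354)² + (y − 19.810)² = 39.7567993587²
eq3: (x − 38.026)² + (y − 15.784)² = 88.5874795447²
eq2−eq1, eq2−eq3 (x²,y² cancel):
  -38.826·x − 136.144·y = 2621.379631
  110.760·x − 8.052·y = -5265.624521
det = -38.826·-8.052 − -136.144·110.760 = 15391.936392
x = (2621.379631·-8.052 − -136.144·-5265.624521) / 15391.936392 = -47.946569
y = (-38.826·-5265.624521 − 2621.379631·110.760) / 15391.936392 = -5.580901
|P − Q| = √((-47.946569 − 48.538)² + (-5.580901 − -21.359)²) = 97.766152

97.766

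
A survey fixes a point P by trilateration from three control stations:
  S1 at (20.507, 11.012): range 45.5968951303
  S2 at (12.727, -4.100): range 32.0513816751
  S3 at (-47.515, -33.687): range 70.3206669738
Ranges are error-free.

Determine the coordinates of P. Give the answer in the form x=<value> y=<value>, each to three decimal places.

eq1: (x − 20.507)² + (y − 11.012)² = 45.5968951303²
eq2: (x − 12.727)² + (y + 4.100)² = 32.0513816751²
eq3: (x + 47.515)² + (y + 33.687)² = 70.3206669738²
eq1−eq2, eq1−eq3 (x²,y² cancel):
  -15.560·x − 30.224·y = 688.771114
  -136.044·x − 89.398·y = -15.231357
det = -15.560·-89.398 − -30.224·-136.044 = -2720.760976
x = (688.771114·-89.398 − -30.224·-15.231357) / -2720.760976 = 22.800648
y = (-15.560·-15.231357 − 688.771114·-136.044) / -2720.760976 = -34.527170

x=22.801 y=-34.527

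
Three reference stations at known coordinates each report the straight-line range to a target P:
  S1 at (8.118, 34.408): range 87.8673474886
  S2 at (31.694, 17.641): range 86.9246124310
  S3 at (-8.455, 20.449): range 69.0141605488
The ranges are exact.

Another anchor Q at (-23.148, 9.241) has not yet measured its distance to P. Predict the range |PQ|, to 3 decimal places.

55.256

eq1: (x − 8.118)² + (y − 34.408)² = 87.8673474886²
eq2: (x − 31.694)² + (y − 17.641)² = 86.9246124310²
eq3: (x + 8.455)² + (y − 20.449)² = 69.0141605488²
eq2−eq1, eq2−eq3 (x²,y² cancel):
  -47.152·x + 33.534·y = -230.684637
  -80.298·x + 5.616·y = 1966.867999
det = -47.152·5.616 − 33.534·-80.298 = 2427.907500
x = (-230.684637·5.616 − 33.534·1966.867999) / 2427.907500 = -27.699769
y = (-47.152·1966.867999 − -230.684637·-80.298) / 2427.907500 = -45.827642
|P − Q| = √((-27.699769 − -23.148)² + (-45.827642 − 9.241)²) = 55.256438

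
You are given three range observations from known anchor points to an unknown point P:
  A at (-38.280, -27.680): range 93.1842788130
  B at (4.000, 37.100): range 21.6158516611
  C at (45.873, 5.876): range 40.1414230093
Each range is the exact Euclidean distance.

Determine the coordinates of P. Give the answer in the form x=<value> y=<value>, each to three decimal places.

x=25.365 y=40.383

eq1: (x + 38.280)² + (y + 27.680)² = 93.1842788130²
eq2: (x − 4.000)² + (y − 37.100)² = 21.6158516611²
eq3: (x − 45.873)² + (y − 5.876)² = 40.1414230093²
eq1−eq3, eq1−eq2 (x²,y² cancel):
  168.306·x + 67.112·y = 6979.294682
  84.560·x + 129.560·y = 7376.933975
det = 168.306·129.560 − 67.112·84.560 = 16130.734640
x = (6979.294682·129.560 − 67.112·7376.933975) / 16130.734640 = 25.365034
y = (168.306·7376.933975 − 6979.294682·84.560) / 16130.734640 = 40.383349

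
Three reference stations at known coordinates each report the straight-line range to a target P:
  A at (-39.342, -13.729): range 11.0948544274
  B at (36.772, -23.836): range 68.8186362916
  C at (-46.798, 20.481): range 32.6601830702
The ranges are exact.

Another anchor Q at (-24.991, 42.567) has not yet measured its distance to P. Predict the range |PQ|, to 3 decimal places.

eq1: (x + 39.342)² + (y + 13.729)² = 11.0948544274²
eq2: (x − 36.772)² + (y + 23.836)² = 68.8186362916²
eq3: (x + 46.798)² + (y − 20.481)² = 32.6601830702²
eq3−eq2, eq3−eq1 (x²,y² cancel):
  167.140·x − 88.634·y = -4358.506428
  14.912·x − 68.420·y = 70.346003
det = 167.140·-68.420 − -88.634·14.912 = -10114.008592
x = (-4358.506428·-68.420 − -88.634·70.346003) / -10114.008592 = -30.101226
y = (167.140·70.346003 − -4358.506428·14.912) / -10114.008592 = -7.588651
|P − Q| = √((-30.101226 − -24.991)² + (-7.588651 − 42.567)²) = 50.415312

50.415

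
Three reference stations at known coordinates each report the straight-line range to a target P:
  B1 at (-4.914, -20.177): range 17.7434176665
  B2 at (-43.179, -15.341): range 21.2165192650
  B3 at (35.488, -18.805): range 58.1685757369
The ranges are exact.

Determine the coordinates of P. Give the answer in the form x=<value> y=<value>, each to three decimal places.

eq1: (x + 4.914)² + (y + 20.177)² = 17.7434176665²
eq2: (x + 43.179)² + (y + 15.341)² = 21.2165192650²
eq3: (x − 35.488)² + (y + 18.805)² = 58.1685757369²
eq3−eq2, eq3−eq1 (x²,y² cancel):
  -157.334·x + 6.928·y = 3420.188667
  -80.804·x − 2.744·y = 1886.986889
det = -157.334·-2.744 − 6.928·-80.804 = 991.534608
x = (3420.188667·-2.744 − 6.928·1886.986889) / 991.534608 = -22.649782
y = (-157.334·1886.986889 − 3420.188667·-80.804) / 991.534608 = -20.697482

x=-22.650 y=-20.697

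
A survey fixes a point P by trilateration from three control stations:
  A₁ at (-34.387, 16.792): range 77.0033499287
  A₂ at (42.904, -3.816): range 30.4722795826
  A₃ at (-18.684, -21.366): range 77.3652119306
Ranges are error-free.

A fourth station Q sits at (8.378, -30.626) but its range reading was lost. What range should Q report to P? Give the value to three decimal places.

eq1: (x + 34.387)² + (y − 16.792)² = 77.0033499287²
eq2: (x − 42.904)² + (y + 3.816)² = 30.4722795826²
eq3: (x + 18.684)² + (y + 21.366)² = 77.3652119306²
eq3−eq2, eq3−eq1 (x²,y² cancel):
  123.176·x + 35.100·y = 6106.533454
  -31.406·x + 76.316·y = 714.699338
det = 123.176·76.316 − 35.100·-31.406 = 10502.650216
x = (6106.533454·76.316 − 35.100·714.699338) / 10502.650216 = 41.983714
y = (123.176·714.699338 − 6106.533454·-31.406) / 10502.650216 = 26.642380
|P − Q| = √((41.983714 − 8.378)² + (26.642380 − -30.626)²) = 66.400386

66.400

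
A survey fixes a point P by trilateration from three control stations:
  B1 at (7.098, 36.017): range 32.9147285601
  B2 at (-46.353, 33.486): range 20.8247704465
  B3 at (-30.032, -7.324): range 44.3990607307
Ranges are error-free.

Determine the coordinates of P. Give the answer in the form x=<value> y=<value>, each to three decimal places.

x=-25.806 y=36.873

eq1: (x − 7.098)² + (y − 36.017)² = 32.9147285601²
eq2: (x + 46.353)² + (y − 33.486)² = 20.8247704465²
eq3: (x + 30.032)² + (y + 7.324)² = 44.3990607307²
eq1−eq3, eq1−eq2 (x²,y² cancel):
  -74.260·x − 86.682·y = -1279.941131
  -106.902·x − 5.062·y = 2572.015204
det = -74.260·-5.062 − -86.682·-106.902 = -8890.575044
x = (-1279.941131·-5.062 − -86.682·2572.015204) / -8890.575044 = -25.805584
y = (-74.260·2572.015204 − -1279.941131·-106.902) / -8890.575044 = 36.873443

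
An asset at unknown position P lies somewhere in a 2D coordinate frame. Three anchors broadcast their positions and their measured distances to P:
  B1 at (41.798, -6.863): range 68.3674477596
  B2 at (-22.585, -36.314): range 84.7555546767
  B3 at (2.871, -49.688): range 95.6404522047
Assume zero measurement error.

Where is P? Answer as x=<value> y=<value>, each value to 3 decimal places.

eq1: (x − 41.798)² + (y + 6.863)² = 68.3674477596²
eq2: (x + 22.585)² + (y + 36.314)² = 84.7555546767²
eq3: (x − 2.871)² + (y + 49.688)² = 95.6404522047²
eq3−eq2, eq3−eq1 (x²,y² cancel):
  -50.912·x + 26.748·y = 1315.240885
  77.854·x + 85.650·y = 3790.021773
det = -50.912·85.650 − 26.748·77.854 = -6443.051592
x = (1315.240885·85.650 − 26.748·3790.021773) / -6443.051592 = -1.749928
y = (-50.912·3790.021773 − 1315.240885·77.854) / -6443.051592 = 45.840755

x=-1.750 y=45.841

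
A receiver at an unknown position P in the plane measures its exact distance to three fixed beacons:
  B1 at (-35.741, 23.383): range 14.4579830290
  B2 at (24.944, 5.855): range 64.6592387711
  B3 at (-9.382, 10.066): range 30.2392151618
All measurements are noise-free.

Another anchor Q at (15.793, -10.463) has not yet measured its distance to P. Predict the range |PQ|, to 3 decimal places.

58.879

eq1: (x + 35.741)² + (y − 23.383)² = 14.4579830290²
eq2: (x − 24.944)² + (y − 5.855)² = 64.6592387711²
eq3: (x + 9.382)² + (y − 10.066)² = 30.2392151618²
eq3−eq1, eq3−eq2 (x²,y² cancel):
  -52.718·x + 26.634·y = 2340.214350
  68.652·x − 8.422·y = -2799.269144
det = -52.718·-8.422 − 26.634·68.652 = -1384.486372
x = (2340.214350·-8.422 − 26.634·-2799.269144) / -1384.486372 = -39.615016
y = (-52.718·-2799.269144 − 2340.214350·68.652) / -1384.486372 = 9.453704
|P − Q| = √((-39.615016 − 15.793)² + (9.453704 − -10.463)²) = 58.878887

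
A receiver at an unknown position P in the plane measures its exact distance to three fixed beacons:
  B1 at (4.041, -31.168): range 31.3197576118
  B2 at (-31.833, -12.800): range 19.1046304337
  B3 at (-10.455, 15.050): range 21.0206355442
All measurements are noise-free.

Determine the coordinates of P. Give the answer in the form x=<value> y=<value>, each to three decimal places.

x=-14.117 y=-5.649

eq1: (x − 4.041)² + (y + 31.168)² = 31.3197576118²
eq2: (x + 31.833)² + (y + 12.800)² = 19.1046304337²
eq3: (x + 10.455)² + (y − 15.050)² = 21.0206355442²
eq3−eq2, eq3−eq1 (x²,y² cancel):
  -42.756·x − 55.700·y = 918.250579
  28.992·x − 92.436·y = 112.904282
det = -42.756·-92.436 − -55.700·28.992 = 5567.048016
x = (918.250579·-92.436 − -55.700·112.904282) / 5567.048016 = -14.117112
y = (-42.756·112.904282 − 918.250579·28.992) / 5567.048016 = -5.649180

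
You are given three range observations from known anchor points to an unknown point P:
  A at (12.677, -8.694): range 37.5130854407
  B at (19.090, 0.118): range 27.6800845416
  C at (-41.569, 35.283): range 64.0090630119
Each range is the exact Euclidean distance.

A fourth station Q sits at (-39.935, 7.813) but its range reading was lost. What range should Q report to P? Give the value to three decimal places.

65.017

eq1: (x − 12.677)² + (y + 8.694)² = 37.5130854407²
eq2: (x − 19.090)² + (y − 0.118)² = 27.6800845416²
eq3: (x + 41.569)² + (y − 35.283)² = 64.0090630119²
eq3−eq1, eq3−eq2 (x²,y² cancel):
  108.492·x − 87.954·y = -46.651317
  121.318·x − 70.330·y = 722.543241
det = 108.492·-70.330 − -87.954·121.318 = 3040.161012
x = (-46.651317·-70.330 − -87.954·722.543241) / 3040.161012 = 21.982900
y = (108.492·722.543241 − -46.651317·121.318) / 3040.161012 = 27.646498
|P − Q| = √((21.982900 − -39.935)² + (27.646498 − 7.813)²) = 65.016875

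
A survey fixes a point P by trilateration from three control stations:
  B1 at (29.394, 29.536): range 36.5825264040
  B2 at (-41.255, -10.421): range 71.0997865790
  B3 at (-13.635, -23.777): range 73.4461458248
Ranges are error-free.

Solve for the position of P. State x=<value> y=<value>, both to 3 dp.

x=-1.765 y=48.704

eq1: (x − 29.394)² + (y − 29.536)² = 36.5825264040²
eq2: (x + 41.255)² + (y + 10.421)² = 71.0997865790²
eq3: (x + 13.635)² + (y + 23.777)² = 73.4461458248²
eq2−eq3, eq2−eq1 (x²,y² cancel):
  55.240·x − 26.712·y = -1398.469997
  141.298·x + 79.914·y = 3642.708679
det = 55.240·79.914 − -26.712·141.298 = 8188.801536
x = (-1398.469997·79.914 − -26.712·3642.708679) / 8188.801536 = -1.765008
y = (55.240·3642.708679 − -1398.469997·141.298) / 8188.801536 = 48.703615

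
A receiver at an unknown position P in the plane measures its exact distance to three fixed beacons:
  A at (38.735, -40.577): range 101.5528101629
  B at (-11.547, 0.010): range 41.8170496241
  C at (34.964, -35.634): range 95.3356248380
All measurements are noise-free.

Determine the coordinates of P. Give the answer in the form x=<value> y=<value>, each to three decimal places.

x=-22.644 y=40.328

eq1: (x − 38.735)² + (y + 40.577)² = 101.5528101629²
eq2: (x + 11.547)² + (y − 0.010)² = 41.8170496241²
eq3: (x − 34.964)² + (y + 35.634)² = 95.3356248380²
eq1−eq3, eq1−eq2 (x²,y² cancel):
  -7.542·x + 9.886·y = 569.461987
  -100.564·x + 81.174·y = 5550.747768
det = -7.542·81.174 − 9.886·-100.564 = 381.961396
x = (569.461987·81.174 − 9.886·5550.747768) / 381.961396 = -22.644134
y = (-7.542·5550.747768 − 569.461987·-100.564) / 381.961396 = 40.327729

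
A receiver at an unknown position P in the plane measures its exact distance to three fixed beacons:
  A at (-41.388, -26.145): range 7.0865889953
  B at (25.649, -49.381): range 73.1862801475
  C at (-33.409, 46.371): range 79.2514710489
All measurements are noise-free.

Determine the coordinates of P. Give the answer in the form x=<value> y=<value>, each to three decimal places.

eq1: (x + 41.388)² + (y + 26.145)² = 7.0865889953²
eq2: (x − 25.649)² + (y + 49.381)² = 73.1862801475²
eq3: (x + 33.409)² + (y − 46.371)² = 79.2514710489²
eq1−eq2, eq1−eq3 (x²,y² cancel):
  134.074·x − 46.472·y = -4606.185065
  15.958·x + 145.032·y = -5360.672567
det = 134.074·145.032 − -46.472·15.958 = 20186.620544
x = (-4606.185065·145.032 − -46.472·-5360.672567) / 20186.620544 = -45.434322
y = (134.074·-5360.672567 − -4606.185065·15.958) / 20186.620544 = -31.962820

x=-45.434 y=-31.963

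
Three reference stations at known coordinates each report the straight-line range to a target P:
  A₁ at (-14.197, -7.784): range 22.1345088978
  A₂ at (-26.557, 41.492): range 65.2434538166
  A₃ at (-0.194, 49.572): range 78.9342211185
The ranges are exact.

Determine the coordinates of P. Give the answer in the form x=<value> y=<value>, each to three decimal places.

eq1: (x + 14.197)² + (y + 7.784)² = 22.1345088978²
eq2: (x + 26.557)² + (y − 41.492)² = 65.2434538166²
eq3: (x + 0.194)² + (y − 49.572)² = 78.9342211185²
eq1−eq3, eq1−eq2 (x²,y² cancel):
  28.006·x + 114.712·y = -3545.399424
  -24.720·x + 98.552·y = -1602.056934
det = 28.006·98.552 − 114.712·-24.720 = 5595.727952
x = (-3545.399424·98.552 − 114.712·-1602.056934) / 5595.727952 = -29.599554
y = (28.006·-1602.056934 − -3545.399424·-24.720) / 5595.727952 = -23.680472

x=-29.600 y=-23.680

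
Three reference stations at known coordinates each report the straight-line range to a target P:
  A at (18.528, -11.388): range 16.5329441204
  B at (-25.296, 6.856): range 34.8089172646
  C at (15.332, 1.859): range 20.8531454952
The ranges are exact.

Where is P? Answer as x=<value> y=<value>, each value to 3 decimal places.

eq1: (x − 18.528)² + (y + 11.388)² = 16.5329441204²
eq2: (x + 25.296)² + (y − 6.856)² = 34.8089172646²
eq3: (x − 15.332)² + (y − 1.859)² = 20.8531454952²
eq1−eq2, eq1−eq3 (x²,y² cancel):
  -87.648·x + 36.488·y = -724.403456
  -6.392·x + 26.494·y = -395.962659
det = -87.648·26.494 − 36.488·-6.392 = -2088.914816
x = (-724.403456·26.494 − 36.488·-395.962659) / -2088.914816 = 2.271256
y = (-87.648·-395.962659 − -724.403456·-6.392) / -2088.914816 = -14.397403

x=2.271 y=-14.397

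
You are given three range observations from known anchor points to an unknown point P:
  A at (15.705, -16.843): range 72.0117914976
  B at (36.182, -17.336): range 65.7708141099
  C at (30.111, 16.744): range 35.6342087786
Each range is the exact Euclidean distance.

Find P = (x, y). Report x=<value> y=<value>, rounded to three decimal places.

eq1: (x − 15.705)² + (y + 16.843)² = 72.0117914976²
eq2: (x − 36.182)² + (y + 17.336)² = 65.7708141099²
eq3: (x − 30.111)² + (y − 16.744)² = 35.6342087786²
eq3−eq2, eq3−eq1 (x²,y² cancel):
  12.142·x − 68.160·y = -2633.362990
  -28.812·x − 67.174·y = -4572.601462
det = 12.142·-67.174 − -68.160·-28.812 = -2779.452628
x = (-2633.362990·-67.174 − -68.160·-4572.601462) / -2779.452628 = 48.489760
y = (12.142·-4572.601462 − -2633.362990·-28.812) / -2779.452628 = 47.272970

x=48.490 y=47.273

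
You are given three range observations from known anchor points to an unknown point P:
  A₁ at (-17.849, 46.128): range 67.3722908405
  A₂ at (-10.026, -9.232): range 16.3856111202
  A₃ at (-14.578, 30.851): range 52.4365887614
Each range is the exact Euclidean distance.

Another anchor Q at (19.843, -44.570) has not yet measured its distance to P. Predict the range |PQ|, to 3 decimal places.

eq1: (x + 17.849)² + (y − 46.128)² = 67.3722908405²
eq2: (x + 10.026)² + (y + 9.232)² = 16.3856111202²
eq3: (x + 14.578)² + (y − 30.851)² = 52.4365887614²
eq1−eq2, eq1−eq3 (x²,y² cancel):
  15.646·x − 110.720·y = 2009.908636
  6.542·x − 30.554·y = 507.352832
det = 15.646·-30.554 − -110.720·6.542 = 246.282356
x = (2009.908636·-30.554 − -110.720·507.352832) / 246.282356 = -21.262761
y = (15.646·507.352832 − 2009.908636·6.542) / 246.282356 = -21.157747
|P − Q| = √((-21.262761 − 19.843)² + (-21.157747 − -44.570)²) = 47.305572

47.306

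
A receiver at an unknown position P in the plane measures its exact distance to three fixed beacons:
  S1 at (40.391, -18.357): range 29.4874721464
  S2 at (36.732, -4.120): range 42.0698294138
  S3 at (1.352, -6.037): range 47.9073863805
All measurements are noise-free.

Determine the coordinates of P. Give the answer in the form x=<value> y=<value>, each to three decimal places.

x=28.650 y=-45.406

eq1: (x − 40.391)² + (y + 18.357)² = 29.4874721464²
eq2: (x − 36.732)² + (y + 4.120)² = 42.0698294138²
eq3: (x − 1.352)² + (y + 6.037)² = 47.9073863805²
eq1−eq3, eq1−eq2 (x²,y² cancel):
  -78.078·x + 24.640·y = -3355.745713
  -7.318·x + 28.474·y = -1502.557639
det = -78.078·28.474 − 24.640·-7.318 = -2042.877452
x = (-3355.745713·28.474 − 24.640·-1502.557639) / -2042.877452 = 28.650022
y = (-78.078·-1502.557639 − -3355.745713·-7.318) / -2042.877452 = -45.406223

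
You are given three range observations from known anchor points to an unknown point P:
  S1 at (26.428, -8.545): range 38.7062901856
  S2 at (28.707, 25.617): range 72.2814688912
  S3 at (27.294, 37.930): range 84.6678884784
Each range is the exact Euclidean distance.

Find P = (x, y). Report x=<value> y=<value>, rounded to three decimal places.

x=34.258 y=-46.451

eq1: (x − 26.428)² + (y + 8.545)² = 38.7062901856²
eq2: (x − 28.707)² + (y − 25.617)² = 72.2814688912²
eq3: (x − 27.294)² + (y − 37.930)² = 84.6678884784²
eq3−eq2, eq3−eq1 (x²,y² cancel):
  2.826·x − 24.626·y = 1240.715796
  -1.732·x − 92.950·y = 4258.283312
det = 2.826·-92.950 − -24.626·-1.732 = -305.328932
x = (1240.715796·-92.950 − -24.626·4258.283312) / -305.328932 = 34.258294
y = (2.826·4258.283312 − 1240.715796·-1.732) / -305.328932 = -46.450981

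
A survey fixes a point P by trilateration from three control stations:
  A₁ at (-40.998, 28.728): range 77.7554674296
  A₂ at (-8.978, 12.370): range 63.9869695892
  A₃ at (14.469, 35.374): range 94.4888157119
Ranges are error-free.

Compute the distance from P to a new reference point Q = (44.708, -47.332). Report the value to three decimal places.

74.344

eq1: (x + 40.998)² + (y − 28.728)² = 77.7554674296²
eq2: (x + 8.978)² + (y − 12.370)² = 63.9869695892²
eq3: (x − 14.469)² + (y − 35.374)² = 94.4888157119²
eq2−eq1, eq2−eq3 (x²,y² cancel):
  -64.040·x + 32.716·y = 320.932166
  46.894·x + 46.008·y = -3606.753564
det = -64.040·46.008 − 32.716·46.894 = -4480.536424
x = (320.932166·46.008 − 32.716·-3606.753564) / -4480.536424 = -29.631273
y = (-64.040·-3606.753564 − 320.932166·46.894) / -4480.536424 = -48.192155
|P − Q| = √((-29.631273 − 44.708)² + (-48.192155 − -47.332)²) = 74.344249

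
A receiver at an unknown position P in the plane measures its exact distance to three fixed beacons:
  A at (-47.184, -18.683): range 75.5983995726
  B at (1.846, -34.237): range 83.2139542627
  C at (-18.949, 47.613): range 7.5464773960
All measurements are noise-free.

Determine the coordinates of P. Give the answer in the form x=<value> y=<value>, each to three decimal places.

eq1: (x + 47.184)² + (y + 18.683)² = 75.5983995726²
eq2: (x − 1.846)² + (y + 34.237)² = 83.2139542627²
eq3: (x + 18.949)² + (y − 47.613)² = 7.5464773960²
eq2−eq1, eq2−eq3 (x²,y² cancel):
  -98.060·x + 31.108·y = 2609.248626
  -41.590·x + 163.700·y = 8318.095348
det = -98.060·163.700 − 31.108·-41.590 = -14758.640280
x = (2609.248626·163.700 − 31.108·8318.095348) / -14758.640280 = -11.408550
y = (-98.060·8318.095348 − 2609.248626·-41.590) / -14758.640280 = 47.914562

x=-11.409 y=47.915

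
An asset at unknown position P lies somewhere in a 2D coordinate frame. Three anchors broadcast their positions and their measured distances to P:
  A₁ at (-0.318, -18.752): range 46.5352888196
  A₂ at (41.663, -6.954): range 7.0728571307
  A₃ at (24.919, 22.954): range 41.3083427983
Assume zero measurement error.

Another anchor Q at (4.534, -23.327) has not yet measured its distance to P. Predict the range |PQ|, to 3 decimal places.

42.637

eq1: (x + 0.318)² + (y + 18.752)² = 46.5352888196²
eq2: (x − 41.663)² + (y + 6.954)² = 7.0728571307²
eq3: (x − 24.919)² + (y − 22.954)² = 41.3083427983²
eq2−eq1, eq2−eq3 (x²,y² cancel):
  -83.962·x − 23.596·y = -3547.932855
  -33.488·x + 59.816·y = -2292.674885
det = -83.962·59.816 − -23.596·-33.488 = -5812.453840
x = (-3547.932855·59.816 − -23.596·-2292.674885) / -5812.453840 = 45.819049
y = (-83.962·-2292.674885 − -3547.932855·-33.488) / -5812.453840 = -12.676986
|P − Q| = √((45.819049 − 4.534)² + (-12.676986 − -23.327)²) = 42.636582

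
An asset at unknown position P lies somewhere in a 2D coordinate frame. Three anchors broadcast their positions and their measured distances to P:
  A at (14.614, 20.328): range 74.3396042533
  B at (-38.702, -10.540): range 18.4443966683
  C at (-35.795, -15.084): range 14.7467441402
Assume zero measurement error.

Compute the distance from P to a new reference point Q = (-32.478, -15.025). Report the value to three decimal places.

eq1: (x − 14.614)² + (y − 20.328)² = 74.3396042533²
eq2: (x + 38.702)² + (y + 10.540)² = 18.4443966683²
eq3: (x + 35.795)² + (y + 15.084)² = 14.7467441402²
eq3−eq1, eq3−eq2 (x²,y² cancel):
  100.818·x + 70.824·y = -6190.922799
  -5.814·x + 9.088·y = -22.601983
det = 100.818·9.088 − 70.824·-5.814 = 1328.004720
x = (-6190.922799·9.088 − 70.824·-22.601983) / 1328.004720 = -41.161257
y = (100.818·-22.601983 − -6190.922799·-5.814) / 1328.004720 = -28.819711
|P − Q| = √((-41.161257 − -32.478)² + (-28.819711 − -15.025)²) = 16.300092

16.300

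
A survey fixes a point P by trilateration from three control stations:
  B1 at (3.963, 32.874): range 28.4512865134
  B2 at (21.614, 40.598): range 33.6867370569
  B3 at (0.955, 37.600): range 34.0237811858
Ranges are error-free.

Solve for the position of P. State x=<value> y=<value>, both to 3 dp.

eq1: (x − 3.963)² + (y − 32.874)² = 28.4512865134²
eq2: (x − 21.614)² + (y − 40.598)² = 33.6867370569²
eq3: (x − 0.955)² + (y − 37.600)² = 34.0237811858²
eq1−eq2, eq1−eq3 (x²,y² cancel):
  35.302·x + 15.448·y = 693.636806
  -6.016·x + 9.452·y = -29.875202
det = 35.302·9.452 − 15.448·-6.016 = 426.609672
x = (693.636806·9.452 − 15.448·-29.875202) / 426.609672 = 16.450089
y = (35.302·-29.875202 − 693.636806·-6.016) / 426.609672 = 7.309409

x=16.450 y=7.309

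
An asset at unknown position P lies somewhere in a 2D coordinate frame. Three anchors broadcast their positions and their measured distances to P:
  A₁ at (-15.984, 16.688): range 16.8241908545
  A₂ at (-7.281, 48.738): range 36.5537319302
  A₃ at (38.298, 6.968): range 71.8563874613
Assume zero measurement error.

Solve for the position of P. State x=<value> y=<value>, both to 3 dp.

eq1: (x + 15.984)² + (y − 16.688)² = 16.8241908545²
eq2: (x + 7.281)² + (y − 48.738)² = 36.5537319302²
eq3: (x − 38.298)² + (y − 6.968)² = 71.8563874613²
eq2−eq1, eq2−eq3 (x²,y² cancel):
  -17.406·x − 64.100·y = -841.306085
  91.158·x − 83.540·y = -4740.280878
det = -17.406·-83.540 − -64.100·91.158 = 7297.325040
x = (-841.306085·-83.540 − -64.100·-4740.280878) / 7297.325040 = -32.007522
y = (-17.406·-4740.280878 − -841.306085·91.158) / 7297.325040 = 21.816365

x=-32.008 y=21.816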